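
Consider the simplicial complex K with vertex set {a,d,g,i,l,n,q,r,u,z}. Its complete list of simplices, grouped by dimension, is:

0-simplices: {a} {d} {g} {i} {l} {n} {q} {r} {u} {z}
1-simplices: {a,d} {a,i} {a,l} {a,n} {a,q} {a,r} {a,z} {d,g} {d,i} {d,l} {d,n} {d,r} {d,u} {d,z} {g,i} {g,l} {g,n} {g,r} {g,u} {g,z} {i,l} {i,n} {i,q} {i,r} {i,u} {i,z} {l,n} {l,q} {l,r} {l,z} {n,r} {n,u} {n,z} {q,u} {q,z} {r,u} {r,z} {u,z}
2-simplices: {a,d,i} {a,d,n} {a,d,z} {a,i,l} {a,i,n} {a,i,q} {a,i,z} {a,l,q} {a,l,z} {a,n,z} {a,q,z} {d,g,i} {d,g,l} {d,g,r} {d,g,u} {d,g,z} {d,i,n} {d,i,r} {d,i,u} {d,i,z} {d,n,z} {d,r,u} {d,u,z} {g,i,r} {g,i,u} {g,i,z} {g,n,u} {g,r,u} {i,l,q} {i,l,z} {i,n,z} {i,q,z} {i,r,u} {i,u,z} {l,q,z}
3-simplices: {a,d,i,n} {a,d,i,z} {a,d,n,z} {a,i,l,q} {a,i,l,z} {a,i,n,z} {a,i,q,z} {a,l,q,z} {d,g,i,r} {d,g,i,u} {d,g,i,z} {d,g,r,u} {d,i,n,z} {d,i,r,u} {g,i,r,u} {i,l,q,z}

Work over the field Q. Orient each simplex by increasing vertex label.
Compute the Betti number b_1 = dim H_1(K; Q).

n_0=10 n_1=38 n_2=35 n_3=16  [Q]
∂1: piv[ad,ai,al,an,aq,ar,az,dg,du] rk=9  ker:di,dl,dn,dr,dz,gi,gl,gn,gr,gu,gz,il,in,iq,ir,iu,iz,ln,lq,lr,lz,nr,nu,nz,qu,qz,ru,rz,uz
∂2: piv[adi,adn,adz,ail,ain,aiq,aiz,alq,alz,anz,aqz,dgi,dgl,dgr,dgu,dgz,dir,diu,dru,duz,gnu] rk=21  ker:din,diz,dnz,gir,giu,giz,gru,ilq,ilz,inz,iqz,iru,iuz,lqz
∂3: piv[adin,adiz,adnz,ailq,ailz,ainz,aiqz,alqz,dgir,dgiu,dgiz,dgru,diru] rk=13  ker:dinz,giru,ilqz
b_1=(38−9)−21=8

b_1=8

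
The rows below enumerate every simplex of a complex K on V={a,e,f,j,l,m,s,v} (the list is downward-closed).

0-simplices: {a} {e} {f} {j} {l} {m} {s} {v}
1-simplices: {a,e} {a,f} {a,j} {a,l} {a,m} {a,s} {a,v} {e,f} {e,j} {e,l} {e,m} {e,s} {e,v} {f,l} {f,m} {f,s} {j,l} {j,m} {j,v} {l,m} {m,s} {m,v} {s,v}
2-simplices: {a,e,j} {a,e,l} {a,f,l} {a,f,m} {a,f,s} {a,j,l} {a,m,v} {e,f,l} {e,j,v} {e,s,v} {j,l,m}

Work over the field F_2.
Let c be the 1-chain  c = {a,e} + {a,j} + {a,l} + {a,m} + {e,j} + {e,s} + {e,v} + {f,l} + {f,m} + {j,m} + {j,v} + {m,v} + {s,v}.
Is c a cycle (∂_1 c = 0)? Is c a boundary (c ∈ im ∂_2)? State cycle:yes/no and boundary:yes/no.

n_0=8 n_1=23 n_2=11  [Z2]
∂1: piv[ae,af,aj,al,am,as,av] rk=7  ker:ef,ej,el,em,es,ev,fl,fm,fs,jl,jm,jv,lm,ms,mv,sv
∂2: piv[aej,ael,afl,afm,afs,ajl,amv,efl,ejv,esv,jlm] rk=11
∂1c = 0
c vs im∂2: residual ≠ 0 ⇒ not boundary

cycle:yes boundary:no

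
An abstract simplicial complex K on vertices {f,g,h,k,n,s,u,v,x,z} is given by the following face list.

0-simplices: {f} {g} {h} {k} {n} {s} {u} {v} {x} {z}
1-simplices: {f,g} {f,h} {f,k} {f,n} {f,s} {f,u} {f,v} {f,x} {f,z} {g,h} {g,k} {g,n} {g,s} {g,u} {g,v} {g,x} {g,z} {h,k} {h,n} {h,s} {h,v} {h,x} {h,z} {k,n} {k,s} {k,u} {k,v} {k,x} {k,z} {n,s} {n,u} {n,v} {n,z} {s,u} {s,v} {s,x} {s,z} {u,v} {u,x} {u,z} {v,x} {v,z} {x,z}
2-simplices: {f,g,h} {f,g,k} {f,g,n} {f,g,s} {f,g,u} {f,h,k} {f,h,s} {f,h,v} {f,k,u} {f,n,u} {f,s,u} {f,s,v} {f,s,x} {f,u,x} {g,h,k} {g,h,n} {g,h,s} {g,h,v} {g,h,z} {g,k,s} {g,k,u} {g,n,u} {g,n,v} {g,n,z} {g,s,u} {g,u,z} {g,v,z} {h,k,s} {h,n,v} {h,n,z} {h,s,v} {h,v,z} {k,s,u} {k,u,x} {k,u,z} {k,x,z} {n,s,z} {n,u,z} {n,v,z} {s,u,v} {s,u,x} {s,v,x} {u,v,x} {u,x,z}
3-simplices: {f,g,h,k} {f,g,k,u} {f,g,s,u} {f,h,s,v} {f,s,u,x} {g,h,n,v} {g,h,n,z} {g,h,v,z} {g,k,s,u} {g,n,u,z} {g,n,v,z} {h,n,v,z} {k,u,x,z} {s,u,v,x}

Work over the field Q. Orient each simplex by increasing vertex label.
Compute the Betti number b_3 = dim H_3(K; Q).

n_0=10 n_1=43 n_2=44 n_3=14  [Q]
∂1: piv[fg,fh,fk,fn,fs,fu,fv,fx,fz] rk=9  ker:gh,gk,gn,gs,gu,gv,gx,gz,hk,hn,hs,hv,hx,hz,kn,ks,ku,kv,kx,kz,ns,nu,nv,nz,su,sv,sx,sz,uv,ux,uz,vx,vz,xz
∂2: piv[fgh,fgk,fgn,fgs,fgu,fhk,fhs,fhv,fku,fnu,fsu,fsv,fsx,fux,ghn,ghv,ghz,gks,gnv,gnz,guz,gvz,kux,kuz,kxz,nsz,suv,svx] rk=28  ker:ghk,ghs,gku,gnu,gsu,hks,hnv,hnz,hsv,hvz,ksu,nuz,nvz,sux,uvx,uxz
∂3: piv[fghk,fgku,fgsu,fhsv,fsux,ghnv,ghnz,ghvz,gksu,gnuz,gnvz,kuxz,suvx] rk=13  ker:hnvz
b_3=(14−13)−0=1

b_3=1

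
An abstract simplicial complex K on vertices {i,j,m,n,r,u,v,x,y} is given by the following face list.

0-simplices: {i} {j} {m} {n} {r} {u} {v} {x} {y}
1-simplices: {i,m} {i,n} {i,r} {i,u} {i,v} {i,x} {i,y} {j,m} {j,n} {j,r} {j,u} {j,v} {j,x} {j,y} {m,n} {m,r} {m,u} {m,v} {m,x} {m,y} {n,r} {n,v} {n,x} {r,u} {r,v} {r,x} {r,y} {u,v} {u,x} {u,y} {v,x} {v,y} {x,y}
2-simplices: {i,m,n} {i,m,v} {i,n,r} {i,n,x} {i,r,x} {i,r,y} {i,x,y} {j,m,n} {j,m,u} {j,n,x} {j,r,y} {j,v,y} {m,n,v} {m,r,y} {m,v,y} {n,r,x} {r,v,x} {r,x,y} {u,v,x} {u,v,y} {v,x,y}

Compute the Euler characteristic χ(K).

χ(K)=-3

n_0=9 n_1=33 n_2=21
χ=+9−33+21=-3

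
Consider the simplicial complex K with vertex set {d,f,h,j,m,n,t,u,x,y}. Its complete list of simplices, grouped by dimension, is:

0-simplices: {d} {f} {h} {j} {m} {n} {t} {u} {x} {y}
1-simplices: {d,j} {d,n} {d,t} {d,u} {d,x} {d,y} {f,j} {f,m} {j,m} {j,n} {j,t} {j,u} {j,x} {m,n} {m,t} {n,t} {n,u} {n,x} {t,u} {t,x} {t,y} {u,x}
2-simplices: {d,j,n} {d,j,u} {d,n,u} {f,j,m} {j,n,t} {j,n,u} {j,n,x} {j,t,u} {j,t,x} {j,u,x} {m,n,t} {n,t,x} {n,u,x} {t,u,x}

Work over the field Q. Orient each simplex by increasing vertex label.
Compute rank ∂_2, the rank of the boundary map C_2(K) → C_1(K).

rank∂_2=10

n_0=10 n_1=22 n_2=14  [Q]
∂1: piv[dj,dn,dt,du,dx,dy,fj,fm] rk=8  ker:jm,jn,jt,ju,jx,mn,mt,nt,nu,nx,tu,tx,ty,ux
∂2: piv[djn,dju,dnu,fjm,jnt,jnx,jtu,jtx,jux,mnt] rk=10  ker:jnu,ntx,nux,tux
rk∂_2=10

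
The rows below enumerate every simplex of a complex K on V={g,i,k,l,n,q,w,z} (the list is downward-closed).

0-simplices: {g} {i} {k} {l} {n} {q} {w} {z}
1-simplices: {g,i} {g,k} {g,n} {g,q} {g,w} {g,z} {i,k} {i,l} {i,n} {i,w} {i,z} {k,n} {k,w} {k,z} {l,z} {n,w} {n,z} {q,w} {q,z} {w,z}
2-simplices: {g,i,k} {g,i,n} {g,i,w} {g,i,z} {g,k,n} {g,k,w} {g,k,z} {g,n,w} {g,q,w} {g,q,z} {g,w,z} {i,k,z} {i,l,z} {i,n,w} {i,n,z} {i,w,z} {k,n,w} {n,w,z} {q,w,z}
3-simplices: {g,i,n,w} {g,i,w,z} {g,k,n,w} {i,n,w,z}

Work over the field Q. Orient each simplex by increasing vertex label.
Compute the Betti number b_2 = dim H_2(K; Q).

n_0=8 n_1=20 n_2=19 n_3=4  [Q]
∂1: piv[gi,gk,gn,gq,gw,gz,il] rk=7  ker:ik,in,iw,iz,kn,kw,kz,lz,nw,nz,qw,qz,wz
∂2: piv[gik,gin,giw,giz,gkn,gkw,gkz,gnw,gqw,gqz,gwz,ilz,inz] rk=13  ker:ikz,inw,iwz,knw,nwz,qwz
∂3: piv[ginw,giwz,gknw,inwz] rk=4
b_2=(19−13)−4=2

b_2=2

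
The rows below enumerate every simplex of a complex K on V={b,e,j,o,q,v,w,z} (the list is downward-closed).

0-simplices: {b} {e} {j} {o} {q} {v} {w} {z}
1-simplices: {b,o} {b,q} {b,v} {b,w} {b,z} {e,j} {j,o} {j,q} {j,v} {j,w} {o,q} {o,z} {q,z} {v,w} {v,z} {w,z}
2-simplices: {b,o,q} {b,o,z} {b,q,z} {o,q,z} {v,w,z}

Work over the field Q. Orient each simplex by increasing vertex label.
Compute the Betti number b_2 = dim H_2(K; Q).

b_2=1

n_0=8 n_1=16 n_2=5  [Q]
∂1: piv[bo,bq,bv,bw,bz,ej,jo] rk=7  ker:jq,jv,jw,oq,oz,qz,vw,vz,wz
∂2: piv[boq,boz,bqz,vwz] rk=4  ker:oqz
b_2=(5−4)−0=1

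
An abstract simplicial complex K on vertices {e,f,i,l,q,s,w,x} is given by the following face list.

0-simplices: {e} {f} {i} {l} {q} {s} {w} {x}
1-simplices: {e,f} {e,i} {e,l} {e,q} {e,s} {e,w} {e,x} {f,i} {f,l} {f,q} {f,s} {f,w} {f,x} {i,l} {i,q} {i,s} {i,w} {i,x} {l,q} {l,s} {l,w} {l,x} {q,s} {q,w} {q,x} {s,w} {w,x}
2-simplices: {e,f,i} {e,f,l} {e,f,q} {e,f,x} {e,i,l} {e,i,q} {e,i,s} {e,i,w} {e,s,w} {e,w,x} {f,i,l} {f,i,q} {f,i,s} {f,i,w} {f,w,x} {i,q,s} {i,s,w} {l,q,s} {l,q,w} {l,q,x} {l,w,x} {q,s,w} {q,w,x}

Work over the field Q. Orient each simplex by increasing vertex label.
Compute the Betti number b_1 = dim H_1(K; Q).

b_1=2

n_0=8 n_1=27 n_2=23  [Q]
∂1: piv[ef,ei,el,eq,es,ew,ex] rk=7  ker:fi,fl,fq,fs,fw,fx,il,iq,is,iw,ix,lq,ls,lw,lx,qs,qw,qx,sw,wx
∂2: piv[efi,efl,efq,efx,eil,eiq,eis,eiw,esw,ewx,fis,fiw,iqs,lqs,lqw,lqx,lwx,qsw] rk=18  ker:fil,fiq,fwx,isw,qwx
b_1=(27−7)−18=2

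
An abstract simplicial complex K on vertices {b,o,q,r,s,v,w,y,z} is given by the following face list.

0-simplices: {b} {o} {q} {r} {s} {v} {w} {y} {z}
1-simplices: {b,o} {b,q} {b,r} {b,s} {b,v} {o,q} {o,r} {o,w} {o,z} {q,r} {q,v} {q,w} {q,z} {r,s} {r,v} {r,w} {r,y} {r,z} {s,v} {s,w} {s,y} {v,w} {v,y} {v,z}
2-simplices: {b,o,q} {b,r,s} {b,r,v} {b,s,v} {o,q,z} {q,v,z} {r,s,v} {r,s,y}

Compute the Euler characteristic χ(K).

χ(K)=-7

n_0=9 n_1=24 n_2=8
χ=+9−24+8=-7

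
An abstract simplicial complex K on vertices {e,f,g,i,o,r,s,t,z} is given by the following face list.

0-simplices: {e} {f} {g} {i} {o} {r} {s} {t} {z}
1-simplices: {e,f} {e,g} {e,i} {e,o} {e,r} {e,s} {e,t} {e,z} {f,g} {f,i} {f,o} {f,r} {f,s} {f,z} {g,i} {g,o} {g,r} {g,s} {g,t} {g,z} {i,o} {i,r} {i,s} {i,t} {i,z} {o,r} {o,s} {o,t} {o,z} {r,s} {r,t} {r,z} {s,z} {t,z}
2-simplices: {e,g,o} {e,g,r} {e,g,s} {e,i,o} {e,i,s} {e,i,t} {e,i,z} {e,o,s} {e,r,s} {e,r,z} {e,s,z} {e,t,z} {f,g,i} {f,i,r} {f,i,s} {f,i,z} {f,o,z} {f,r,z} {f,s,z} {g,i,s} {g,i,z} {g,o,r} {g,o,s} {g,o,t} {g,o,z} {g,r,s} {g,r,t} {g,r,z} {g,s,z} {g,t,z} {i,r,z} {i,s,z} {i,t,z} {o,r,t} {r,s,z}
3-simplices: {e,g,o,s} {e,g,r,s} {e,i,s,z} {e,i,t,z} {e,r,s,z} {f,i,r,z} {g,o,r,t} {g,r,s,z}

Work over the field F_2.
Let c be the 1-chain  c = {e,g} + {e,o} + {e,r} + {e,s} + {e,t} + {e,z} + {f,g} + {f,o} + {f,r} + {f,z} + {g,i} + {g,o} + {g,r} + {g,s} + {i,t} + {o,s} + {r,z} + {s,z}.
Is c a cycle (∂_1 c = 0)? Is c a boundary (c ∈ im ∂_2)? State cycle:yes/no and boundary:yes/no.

n_0=9 n_1=34 n_2=35 n_3=8  [Z2]
∂1: piv[ef,eg,ei,eo,er,es,et,ez] rk=8  ker:fg,fi,fo,fr,fs,fz,gi,go,gr,gs,gt,gz,io,ir,is,it,iz,or,os,ot,oz,rs,rt,rz,sz,tz
∂2: piv[ego,egr,egs,eio,eis,eit,eiz,eos,ers,erz,esz,etz,fgi,fir,fis,fiz,foz,frz,gis,giz,gor,got,goz,grt,gtz] rk=25  ker:fsz,gos,grs,grz,gsz,irz,isz,itz,ort,rsz
∂3: piv[egos,egrs,eisz,eitz,ersz,firz,gort,grsz] rk=8
∂1c = 0
c vs im∂2: reduces to 0 ⇒ boundary

cycle:yes boundary:yes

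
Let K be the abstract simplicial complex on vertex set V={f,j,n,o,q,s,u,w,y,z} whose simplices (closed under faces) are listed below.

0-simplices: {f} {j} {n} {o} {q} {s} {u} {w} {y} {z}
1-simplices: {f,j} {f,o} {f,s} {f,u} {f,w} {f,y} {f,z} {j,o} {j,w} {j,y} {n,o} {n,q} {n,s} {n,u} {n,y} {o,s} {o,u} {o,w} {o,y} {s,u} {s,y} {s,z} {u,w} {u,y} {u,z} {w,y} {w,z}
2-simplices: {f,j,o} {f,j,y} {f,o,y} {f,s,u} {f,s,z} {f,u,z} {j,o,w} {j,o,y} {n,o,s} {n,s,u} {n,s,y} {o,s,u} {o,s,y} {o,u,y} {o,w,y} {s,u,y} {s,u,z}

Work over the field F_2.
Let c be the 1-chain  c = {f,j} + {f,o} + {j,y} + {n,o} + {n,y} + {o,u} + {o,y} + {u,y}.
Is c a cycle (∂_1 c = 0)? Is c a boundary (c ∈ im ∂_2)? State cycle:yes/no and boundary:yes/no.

cycle:yes boundary:yes

n_0=10 n_1=27 n_2=17  [Z2]
∂1: piv[fj,fo,fs,fu,fw,fy,fz,no,nq] rk=9  ker:jo,jw,jy,ns,nu,ny,os,ou,ow,oy,su,sy,sz,uw,uy,uz,wy,wz
∂2: piv[fjo,fjy,foy,fsu,fsz,fuz,jow,nos,nsu,nsy,osu,osy,ouy,owy] rk=14  ker:joy,suy,suz
∂1c = 0
c vs im∂2: reduces to 0 ⇒ boundary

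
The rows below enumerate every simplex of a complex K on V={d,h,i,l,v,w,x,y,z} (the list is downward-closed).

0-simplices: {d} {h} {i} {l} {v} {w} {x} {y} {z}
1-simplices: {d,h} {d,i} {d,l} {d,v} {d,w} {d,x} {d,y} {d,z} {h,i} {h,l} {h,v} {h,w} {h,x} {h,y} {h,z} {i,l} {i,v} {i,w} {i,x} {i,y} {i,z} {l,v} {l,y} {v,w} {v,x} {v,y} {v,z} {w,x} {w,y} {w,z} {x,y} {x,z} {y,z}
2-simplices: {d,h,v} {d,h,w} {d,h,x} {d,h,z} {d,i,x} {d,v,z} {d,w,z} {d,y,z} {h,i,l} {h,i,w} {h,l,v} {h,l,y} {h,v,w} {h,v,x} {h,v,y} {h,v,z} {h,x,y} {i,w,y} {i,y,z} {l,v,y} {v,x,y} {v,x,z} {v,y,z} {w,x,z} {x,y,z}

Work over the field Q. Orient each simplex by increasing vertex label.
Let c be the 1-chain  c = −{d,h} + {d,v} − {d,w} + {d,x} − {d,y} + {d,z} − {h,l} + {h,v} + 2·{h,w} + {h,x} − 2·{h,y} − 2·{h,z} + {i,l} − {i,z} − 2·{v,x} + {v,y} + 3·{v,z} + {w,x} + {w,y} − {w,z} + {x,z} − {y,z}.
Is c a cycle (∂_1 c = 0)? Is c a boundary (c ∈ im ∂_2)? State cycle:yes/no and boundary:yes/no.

n_0=9 n_1=33 n_2=25  [Q]
∂1: piv[dh,di,dl,dv,dw,dx,dy,dz] rk=8  ker:hi,hl,hv,hw,hx,hy,hz,il,iv,iw,ix,iy,iz,lv,ly,vw,vx,vy,vz,wx,wy,wz,xy,xz,yz
∂2: piv[dhv,dhw,dhx,dhz,dix,dvz,dwz,dyz,hil,hiw,hlv,hly,hvw,hvx,hvy,hxy,iwy,iyz,vxz,vyz,wxz] rk=21  ker:hvz,lvy,vxy,xyz
∂1c = 0
c vs im∂2: reduces to 0 ⇒ boundary

cycle:yes boundary:yes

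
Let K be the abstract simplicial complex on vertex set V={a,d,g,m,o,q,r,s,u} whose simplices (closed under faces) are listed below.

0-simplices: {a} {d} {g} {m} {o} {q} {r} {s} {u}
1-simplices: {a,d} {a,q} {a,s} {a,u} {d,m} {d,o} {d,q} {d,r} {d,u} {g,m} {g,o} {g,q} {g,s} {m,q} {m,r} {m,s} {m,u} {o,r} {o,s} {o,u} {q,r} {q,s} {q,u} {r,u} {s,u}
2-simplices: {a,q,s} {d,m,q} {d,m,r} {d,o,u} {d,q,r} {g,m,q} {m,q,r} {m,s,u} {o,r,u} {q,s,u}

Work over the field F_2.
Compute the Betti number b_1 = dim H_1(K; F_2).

b_1=8

n_0=9 n_1=25 n_2=10  [Z2]
∂1: piv[ad,aq,as,au,dm,do,dr,gm] rk=8  ker:dq,du,go,gq,gs,mq,mr,ms,mu,or,os,ou,qr,qs,qu,ru,su
∂2: piv[aqs,dmq,dmr,dou,dqr,gmq,msu,oru,qsu] rk=9  ker:mqr
b_1=(25−8)−9=8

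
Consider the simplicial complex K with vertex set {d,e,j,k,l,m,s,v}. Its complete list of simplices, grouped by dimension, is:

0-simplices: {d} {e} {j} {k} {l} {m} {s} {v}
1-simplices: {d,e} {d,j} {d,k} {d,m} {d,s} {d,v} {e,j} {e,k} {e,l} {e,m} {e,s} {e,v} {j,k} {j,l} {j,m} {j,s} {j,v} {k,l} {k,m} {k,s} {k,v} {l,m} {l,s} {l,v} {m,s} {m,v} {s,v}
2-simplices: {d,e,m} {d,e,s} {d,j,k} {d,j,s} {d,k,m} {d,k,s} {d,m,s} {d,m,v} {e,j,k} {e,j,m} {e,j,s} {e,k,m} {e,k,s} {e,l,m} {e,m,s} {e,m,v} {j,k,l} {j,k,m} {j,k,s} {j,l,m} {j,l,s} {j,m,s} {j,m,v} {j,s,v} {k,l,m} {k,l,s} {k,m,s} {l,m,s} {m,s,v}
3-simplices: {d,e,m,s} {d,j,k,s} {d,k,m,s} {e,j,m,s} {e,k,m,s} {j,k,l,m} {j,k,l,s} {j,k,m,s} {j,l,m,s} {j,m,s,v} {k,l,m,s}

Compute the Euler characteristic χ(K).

χ(K)=-1

n_0=8 n_1=27 n_2=29 n_3=11
χ=+8−27+29−11=-1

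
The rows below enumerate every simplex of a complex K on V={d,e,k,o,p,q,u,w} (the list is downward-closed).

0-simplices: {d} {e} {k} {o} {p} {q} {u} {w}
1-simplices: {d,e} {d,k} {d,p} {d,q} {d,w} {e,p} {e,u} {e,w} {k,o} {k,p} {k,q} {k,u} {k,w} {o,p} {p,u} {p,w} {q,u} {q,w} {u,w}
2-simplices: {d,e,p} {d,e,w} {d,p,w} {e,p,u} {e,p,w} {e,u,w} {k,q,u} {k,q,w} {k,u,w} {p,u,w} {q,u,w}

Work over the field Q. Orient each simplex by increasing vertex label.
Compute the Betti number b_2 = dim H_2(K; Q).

n_0=8 n_1=19 n_2=11  [Q]
∂1: piv[de,dk,dp,dq,dw,eu,ko] rk=7  ker:ep,ew,kp,kq,ku,kw,op,pu,pw,qu,qw,uw
∂2: piv[dep,dew,dpw,epu,euw,kqu,kqw,kuw] rk=8  ker:epw,puw,quw
b_2=(11−8)−0=3

b_2=3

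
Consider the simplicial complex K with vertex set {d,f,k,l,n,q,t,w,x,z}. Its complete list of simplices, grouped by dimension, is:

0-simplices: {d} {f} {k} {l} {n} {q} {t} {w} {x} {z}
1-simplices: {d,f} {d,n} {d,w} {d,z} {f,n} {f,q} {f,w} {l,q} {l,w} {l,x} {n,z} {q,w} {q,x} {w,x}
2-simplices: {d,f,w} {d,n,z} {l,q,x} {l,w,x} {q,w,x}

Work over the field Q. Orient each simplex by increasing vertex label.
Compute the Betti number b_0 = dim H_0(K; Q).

b_0=3

n_0=10 n_1=14 n_2=5  [Q]
∂1: piv[df,dn,dw,dz,fq,lq,lx] rk=7  ker:fn,fw,lw,nz,qw,qx,wx
∂2: piv[dfw,dnz,lqx,lwx,qwx] rk=5
b_0=(10−0)−7=3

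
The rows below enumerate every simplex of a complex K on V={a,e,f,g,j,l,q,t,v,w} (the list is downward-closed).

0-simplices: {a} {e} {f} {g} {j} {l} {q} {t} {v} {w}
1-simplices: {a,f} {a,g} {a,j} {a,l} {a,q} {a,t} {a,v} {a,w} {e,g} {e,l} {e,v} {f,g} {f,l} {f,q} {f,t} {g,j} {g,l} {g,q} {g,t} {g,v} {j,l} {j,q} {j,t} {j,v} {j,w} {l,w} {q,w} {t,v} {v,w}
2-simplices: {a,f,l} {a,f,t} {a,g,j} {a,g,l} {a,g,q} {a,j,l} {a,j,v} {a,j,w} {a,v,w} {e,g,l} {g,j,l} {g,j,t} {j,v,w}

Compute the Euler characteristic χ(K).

n_0=10 n_1=29 n_2=13
χ=+10−29+13=-6

χ(K)=-6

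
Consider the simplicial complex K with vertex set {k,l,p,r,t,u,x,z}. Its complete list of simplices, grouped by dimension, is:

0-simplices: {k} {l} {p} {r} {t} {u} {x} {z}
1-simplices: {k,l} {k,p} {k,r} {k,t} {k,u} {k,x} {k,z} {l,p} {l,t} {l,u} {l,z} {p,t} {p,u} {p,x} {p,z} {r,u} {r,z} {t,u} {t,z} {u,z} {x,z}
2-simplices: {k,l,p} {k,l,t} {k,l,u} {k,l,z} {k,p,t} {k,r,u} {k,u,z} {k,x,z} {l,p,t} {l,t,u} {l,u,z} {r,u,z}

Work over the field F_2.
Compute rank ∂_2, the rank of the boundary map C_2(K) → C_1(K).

n_0=8 n_1=21 n_2=12  [Z2]
∂1: piv[kl,kp,kr,kt,ku,kx,kz] rk=7  ker:lp,lt,lu,lz,pt,pu,px,pz,ru,rz,tu,tz,uz,xz
∂2: piv[klp,klt,klu,klz,kpt,kru,kuz,kxz,ltu,ruz] rk=10  ker:lpt,luz
rk∂_2=10

rank∂_2=10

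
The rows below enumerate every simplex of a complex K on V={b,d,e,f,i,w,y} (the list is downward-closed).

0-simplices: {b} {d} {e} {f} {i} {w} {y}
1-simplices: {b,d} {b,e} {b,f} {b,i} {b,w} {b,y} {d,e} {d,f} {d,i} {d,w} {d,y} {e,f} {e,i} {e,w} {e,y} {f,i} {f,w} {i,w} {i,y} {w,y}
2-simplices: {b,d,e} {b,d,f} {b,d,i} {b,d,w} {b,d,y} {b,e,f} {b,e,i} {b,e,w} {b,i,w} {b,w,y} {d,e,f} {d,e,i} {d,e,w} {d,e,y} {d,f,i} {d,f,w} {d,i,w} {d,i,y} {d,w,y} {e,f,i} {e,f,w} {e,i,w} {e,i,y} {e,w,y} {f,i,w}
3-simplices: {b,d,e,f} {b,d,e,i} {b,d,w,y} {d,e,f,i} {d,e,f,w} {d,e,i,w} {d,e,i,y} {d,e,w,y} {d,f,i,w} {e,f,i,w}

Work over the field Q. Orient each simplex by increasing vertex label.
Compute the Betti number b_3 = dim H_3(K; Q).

b_3=1

n_0=7 n_1=20 n_2=25 n_3=10  [Q]
∂1: piv[bd,be,bf,bi,bw,by] rk=6  ker:de,df,di,dw,dy,ef,ei,ew,ey,fi,fw,iw,iy,wy
∂2: piv[bde,bdf,bdi,bdw,bdy,bef,bei,bew,biw,bwy,dey,dfi,dfw,diy] rk=14  ker:def,dei,dew,diw,dwy,efi,efw,eiw,eiy,ewy,fiw
∂3: piv[bdef,bdei,bdwy,defi,defw,deiw,deiy,dewy,dfiw] rk=9  ker:efiw
b_3=(10−9)−0=1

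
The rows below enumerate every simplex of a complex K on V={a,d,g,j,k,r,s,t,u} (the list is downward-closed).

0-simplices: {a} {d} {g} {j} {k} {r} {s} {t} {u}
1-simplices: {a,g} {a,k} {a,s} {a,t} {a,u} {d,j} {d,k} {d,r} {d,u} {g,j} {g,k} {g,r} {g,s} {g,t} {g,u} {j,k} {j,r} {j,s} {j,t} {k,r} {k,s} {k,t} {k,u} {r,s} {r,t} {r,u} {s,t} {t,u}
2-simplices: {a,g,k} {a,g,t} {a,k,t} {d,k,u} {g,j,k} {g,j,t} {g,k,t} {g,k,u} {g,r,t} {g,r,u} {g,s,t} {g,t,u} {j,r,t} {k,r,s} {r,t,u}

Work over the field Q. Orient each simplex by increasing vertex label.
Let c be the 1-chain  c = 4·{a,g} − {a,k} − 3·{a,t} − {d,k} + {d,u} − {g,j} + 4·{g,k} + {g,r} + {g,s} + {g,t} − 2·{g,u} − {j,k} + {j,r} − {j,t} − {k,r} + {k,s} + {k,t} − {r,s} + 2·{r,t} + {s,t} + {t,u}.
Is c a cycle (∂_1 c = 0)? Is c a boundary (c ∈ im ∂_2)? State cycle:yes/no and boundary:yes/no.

n_0=9 n_1=28 n_2=15  [Q]
∂1: piv[ag,ak,as,at,au,dj,dk,dr] rk=8  ker:du,gj,gk,gr,gs,gt,gu,jk,jr,js,jt,kr,ks,kt,ku,rs,rt,ru,st,tu
∂2: piv[agk,agt,akt,dku,gjk,gjt,gku,grt,gru,gst,gtu,jrt,krs] rk=13  ker:gkt,rtu
∂1c = 0
c vs im∂2: reduces to 0 ⇒ boundary

cycle:yes boundary:yes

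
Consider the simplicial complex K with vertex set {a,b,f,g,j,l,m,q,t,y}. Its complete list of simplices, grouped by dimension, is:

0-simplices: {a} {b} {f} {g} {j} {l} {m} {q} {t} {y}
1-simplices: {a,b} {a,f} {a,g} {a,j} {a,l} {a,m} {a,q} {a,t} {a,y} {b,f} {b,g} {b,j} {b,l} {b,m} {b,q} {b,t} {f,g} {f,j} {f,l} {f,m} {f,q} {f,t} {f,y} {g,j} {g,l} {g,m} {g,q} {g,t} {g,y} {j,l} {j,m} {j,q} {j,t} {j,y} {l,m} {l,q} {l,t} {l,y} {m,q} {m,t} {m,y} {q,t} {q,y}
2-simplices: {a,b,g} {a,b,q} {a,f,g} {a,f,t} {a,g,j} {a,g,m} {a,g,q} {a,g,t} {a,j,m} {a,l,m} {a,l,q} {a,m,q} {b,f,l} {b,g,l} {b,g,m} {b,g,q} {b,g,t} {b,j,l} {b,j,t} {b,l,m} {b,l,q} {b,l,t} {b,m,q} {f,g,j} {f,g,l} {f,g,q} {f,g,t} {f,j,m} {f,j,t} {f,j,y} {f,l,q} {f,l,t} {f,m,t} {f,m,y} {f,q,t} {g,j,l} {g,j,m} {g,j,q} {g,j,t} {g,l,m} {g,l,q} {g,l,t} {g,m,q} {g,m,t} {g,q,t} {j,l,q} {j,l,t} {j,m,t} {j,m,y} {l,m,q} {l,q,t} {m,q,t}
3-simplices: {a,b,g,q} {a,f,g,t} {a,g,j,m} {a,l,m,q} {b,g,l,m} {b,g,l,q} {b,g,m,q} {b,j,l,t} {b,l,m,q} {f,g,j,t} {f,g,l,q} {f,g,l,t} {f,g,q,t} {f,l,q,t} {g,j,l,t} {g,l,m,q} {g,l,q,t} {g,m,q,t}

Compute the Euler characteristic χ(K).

n_0=10 n_1=43 n_2=52 n_3=18
χ=+10−43+52−18=1

χ(K)=1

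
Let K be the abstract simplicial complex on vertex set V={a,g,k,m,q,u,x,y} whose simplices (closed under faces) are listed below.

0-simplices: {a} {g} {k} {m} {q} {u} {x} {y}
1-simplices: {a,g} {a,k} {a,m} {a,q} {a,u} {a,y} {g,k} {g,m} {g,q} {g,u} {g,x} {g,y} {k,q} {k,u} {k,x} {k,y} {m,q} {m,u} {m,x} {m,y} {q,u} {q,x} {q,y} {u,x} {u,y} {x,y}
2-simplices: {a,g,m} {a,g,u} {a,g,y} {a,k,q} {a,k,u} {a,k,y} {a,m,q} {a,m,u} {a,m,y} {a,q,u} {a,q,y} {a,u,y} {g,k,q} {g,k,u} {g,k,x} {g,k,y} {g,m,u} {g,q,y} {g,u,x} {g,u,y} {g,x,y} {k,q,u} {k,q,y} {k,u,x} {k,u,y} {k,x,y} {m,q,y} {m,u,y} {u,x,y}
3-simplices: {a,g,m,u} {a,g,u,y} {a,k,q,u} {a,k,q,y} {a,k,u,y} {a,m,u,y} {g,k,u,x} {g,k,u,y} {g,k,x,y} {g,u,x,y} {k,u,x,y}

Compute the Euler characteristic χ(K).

χ(K)=0

n_0=8 n_1=26 n_2=29 n_3=11
χ=+8−26+29−11=0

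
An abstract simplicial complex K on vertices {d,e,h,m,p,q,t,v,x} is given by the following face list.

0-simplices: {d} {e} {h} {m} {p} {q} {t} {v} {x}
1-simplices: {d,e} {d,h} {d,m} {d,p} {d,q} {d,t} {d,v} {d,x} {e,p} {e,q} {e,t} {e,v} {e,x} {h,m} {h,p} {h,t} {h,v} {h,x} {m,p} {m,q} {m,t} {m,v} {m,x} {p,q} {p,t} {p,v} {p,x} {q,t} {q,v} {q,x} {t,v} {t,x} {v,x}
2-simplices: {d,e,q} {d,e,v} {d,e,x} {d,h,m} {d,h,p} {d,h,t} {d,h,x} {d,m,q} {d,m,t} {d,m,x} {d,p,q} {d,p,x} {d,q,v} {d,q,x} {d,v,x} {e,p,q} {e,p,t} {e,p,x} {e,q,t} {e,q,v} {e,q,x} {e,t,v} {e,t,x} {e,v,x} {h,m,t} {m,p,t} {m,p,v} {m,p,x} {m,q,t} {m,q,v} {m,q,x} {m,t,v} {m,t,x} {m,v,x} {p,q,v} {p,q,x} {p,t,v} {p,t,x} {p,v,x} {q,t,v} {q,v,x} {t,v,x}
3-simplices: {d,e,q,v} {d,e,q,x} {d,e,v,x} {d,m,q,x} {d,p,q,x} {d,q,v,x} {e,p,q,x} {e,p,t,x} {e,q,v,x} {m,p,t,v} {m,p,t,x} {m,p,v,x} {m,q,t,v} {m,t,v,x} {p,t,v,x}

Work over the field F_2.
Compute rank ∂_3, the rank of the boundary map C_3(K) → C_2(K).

n_0=9 n_1=33 n_2=42 n_3=15  [Z2]
∂1: piv[de,dh,dm,dp,dq,dt,dv,dx] rk=8  ker:ep,eq,et,ev,ex,hm,hp,ht,hv,hx,mp,mq,mt,mv,mx,pq,pt,pv,px,qt,qv,qx,tv,tx,vx
∂2: piv[deq,dev,dex,dhm,dhp,dht,dhx,dmq,dmt,dmx,dpq,dpx,dqv,dqx,dvx,epq,ept,eqt,etv,etx,mpt,mpv,mpx,mqv] rk=24  ker:epx,eqv,eqx,evx,hmt,mqt,mqx,mtv,mtx,mvx,pqv,pqx,ptv,ptx,pvx,qtv,qvx,tvx
∂3: piv[deqv,deqx,devx,dmqx,dpqx,dqvx,epqx,eptx,mptv,mptx,mpvx,mqtv,mtvx] rk=13  ker:eqvx,ptvx
rk∂_3=13

rank∂_3=13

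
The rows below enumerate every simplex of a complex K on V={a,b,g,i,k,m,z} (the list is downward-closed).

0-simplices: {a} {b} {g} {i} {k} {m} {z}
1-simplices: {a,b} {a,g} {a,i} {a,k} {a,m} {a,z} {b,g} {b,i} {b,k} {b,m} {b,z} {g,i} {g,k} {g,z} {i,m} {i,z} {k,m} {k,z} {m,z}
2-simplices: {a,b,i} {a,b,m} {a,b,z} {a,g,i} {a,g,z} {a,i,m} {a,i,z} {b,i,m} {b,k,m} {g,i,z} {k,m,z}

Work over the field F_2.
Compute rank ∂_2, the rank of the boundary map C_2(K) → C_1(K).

rank∂_2=9

n_0=7 n_1=19 n_2=11  [Z2]
∂1: piv[ab,ag,ai,ak,am,az] rk=6  ker:bg,bi,bk,bm,bz,gi,gk,gz,im,iz,km,kz,mz
∂2: piv[abi,abm,abz,agi,agz,aim,aiz,bkm,kmz] rk=9  ker:bim,giz
rk∂_2=9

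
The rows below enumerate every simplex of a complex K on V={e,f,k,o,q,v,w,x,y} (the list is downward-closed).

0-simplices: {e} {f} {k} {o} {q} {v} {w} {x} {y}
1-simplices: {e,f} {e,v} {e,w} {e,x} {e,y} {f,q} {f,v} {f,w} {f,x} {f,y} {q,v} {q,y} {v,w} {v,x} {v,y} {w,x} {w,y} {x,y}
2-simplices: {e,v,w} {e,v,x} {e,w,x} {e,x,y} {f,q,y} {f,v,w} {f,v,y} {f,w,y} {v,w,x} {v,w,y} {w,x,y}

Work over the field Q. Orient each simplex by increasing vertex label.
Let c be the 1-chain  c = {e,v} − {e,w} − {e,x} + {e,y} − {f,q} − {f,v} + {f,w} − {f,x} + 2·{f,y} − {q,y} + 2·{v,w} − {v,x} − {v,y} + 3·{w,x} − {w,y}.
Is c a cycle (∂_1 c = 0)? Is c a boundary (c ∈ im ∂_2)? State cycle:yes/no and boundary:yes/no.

cycle:yes boundary:no

n_0=9 n_1=18 n_2=11  [Q]
∂1: piv[ef,ev,ew,ex,ey,fq] rk=6  ker:fv,fw,fx,fy,qv,qy,vw,vx,vy,wx,wy,xy
∂2: piv[evw,evx,ewx,exy,fqy,fvw,fvy,fwy,wxy] rk=9  ker:vwx,vwy
∂1c = 0
c vs im∂2: residual ≠ 0 ⇒ not boundary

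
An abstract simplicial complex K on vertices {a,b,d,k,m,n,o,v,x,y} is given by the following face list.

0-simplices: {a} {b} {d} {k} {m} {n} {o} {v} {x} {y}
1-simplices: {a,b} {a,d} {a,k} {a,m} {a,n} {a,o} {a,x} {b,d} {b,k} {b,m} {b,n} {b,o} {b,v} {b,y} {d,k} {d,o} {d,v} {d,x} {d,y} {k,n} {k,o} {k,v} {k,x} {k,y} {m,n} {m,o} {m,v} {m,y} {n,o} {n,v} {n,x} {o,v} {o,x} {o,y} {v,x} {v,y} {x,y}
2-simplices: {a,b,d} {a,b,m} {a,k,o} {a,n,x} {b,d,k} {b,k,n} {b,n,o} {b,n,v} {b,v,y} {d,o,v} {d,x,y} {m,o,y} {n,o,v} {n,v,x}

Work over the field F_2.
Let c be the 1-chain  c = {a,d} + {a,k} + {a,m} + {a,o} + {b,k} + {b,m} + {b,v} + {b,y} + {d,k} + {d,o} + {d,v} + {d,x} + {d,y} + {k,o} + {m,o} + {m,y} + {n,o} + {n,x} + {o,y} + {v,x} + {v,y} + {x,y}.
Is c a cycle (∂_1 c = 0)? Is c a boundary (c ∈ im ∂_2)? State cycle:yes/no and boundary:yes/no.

cycle:yes boundary:yes

n_0=10 n_1=37 n_2=14  [Z2]
∂1: piv[ab,ad,ak,am,an,ao,ax,bv,by] rk=9  ker:bd,bk,bm,bn,bo,dk,do,dv,dx,dy,kn,ko,kv,kx,ky,mn,mo,mv,my,no,nv,nx,ov,ox,oy,vx,vy,xy
∂2: piv[abd,abm,ako,anx,bdk,bkn,bno,bnv,bvy,dov,dxy,moy,nov,nvx] rk=14
∂1c = 0
c vs im∂2: reduces to 0 ⇒ boundary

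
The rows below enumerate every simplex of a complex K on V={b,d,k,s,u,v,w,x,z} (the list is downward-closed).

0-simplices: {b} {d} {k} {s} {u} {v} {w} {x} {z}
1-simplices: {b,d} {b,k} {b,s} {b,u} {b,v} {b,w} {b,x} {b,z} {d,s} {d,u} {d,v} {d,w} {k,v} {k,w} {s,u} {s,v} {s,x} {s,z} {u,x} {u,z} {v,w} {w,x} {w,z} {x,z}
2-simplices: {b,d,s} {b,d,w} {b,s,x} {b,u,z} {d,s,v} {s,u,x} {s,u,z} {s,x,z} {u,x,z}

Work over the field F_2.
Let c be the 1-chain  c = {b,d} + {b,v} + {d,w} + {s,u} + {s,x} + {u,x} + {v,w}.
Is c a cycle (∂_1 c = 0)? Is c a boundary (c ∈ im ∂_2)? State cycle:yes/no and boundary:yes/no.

cycle:yes boundary:no

n_0=9 n_1=24 n_2=9  [Z2]
∂1: piv[bd,bk,bs,bu,bv,bw,bx,bz] rk=8  ker:ds,du,dv,dw,kv,kw,su,sv,sx,sz,ux,uz,vw,wx,wz,xz
∂2: piv[bds,bdw,bsx,buz,dsv,sux,suz,sxz] rk=8  ker:uxz
∂1c = 0
c vs im∂2: residual ≠ 0 ⇒ not boundary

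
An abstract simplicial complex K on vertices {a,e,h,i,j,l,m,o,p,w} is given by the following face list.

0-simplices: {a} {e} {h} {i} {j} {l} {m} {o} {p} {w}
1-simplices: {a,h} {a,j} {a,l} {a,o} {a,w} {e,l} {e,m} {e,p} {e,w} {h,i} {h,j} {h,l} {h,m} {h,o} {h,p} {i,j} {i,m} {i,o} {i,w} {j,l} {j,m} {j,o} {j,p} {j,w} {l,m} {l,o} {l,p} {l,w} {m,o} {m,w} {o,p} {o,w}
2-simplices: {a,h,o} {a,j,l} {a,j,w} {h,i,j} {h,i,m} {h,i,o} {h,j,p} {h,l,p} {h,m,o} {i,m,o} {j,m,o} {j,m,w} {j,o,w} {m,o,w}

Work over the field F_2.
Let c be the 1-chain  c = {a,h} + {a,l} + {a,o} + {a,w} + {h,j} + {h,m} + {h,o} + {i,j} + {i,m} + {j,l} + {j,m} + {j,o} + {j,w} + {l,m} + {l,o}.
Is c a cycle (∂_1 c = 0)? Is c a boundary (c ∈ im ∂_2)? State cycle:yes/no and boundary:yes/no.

n_0=10 n_1=32 n_2=14  [Z2]
∂1: piv[ah,aj,al,ao,aw,el,em,ep,hi] rk=9  ker:ew,hj,hl,hm,ho,hp,ij,im,io,iw,jl,jm,jo,jp,jw,lm,lo,lp,lw,mo,mw,op,ow
∂2: piv[aho,ajl,ajw,hij,him,hio,hjp,hlp,hmo,jmo,jmw,jow] rk=12  ker:imo,mow
∂1c = 0
c vs im∂2: residual ≠ 0 ⇒ not boundary

cycle:yes boundary:no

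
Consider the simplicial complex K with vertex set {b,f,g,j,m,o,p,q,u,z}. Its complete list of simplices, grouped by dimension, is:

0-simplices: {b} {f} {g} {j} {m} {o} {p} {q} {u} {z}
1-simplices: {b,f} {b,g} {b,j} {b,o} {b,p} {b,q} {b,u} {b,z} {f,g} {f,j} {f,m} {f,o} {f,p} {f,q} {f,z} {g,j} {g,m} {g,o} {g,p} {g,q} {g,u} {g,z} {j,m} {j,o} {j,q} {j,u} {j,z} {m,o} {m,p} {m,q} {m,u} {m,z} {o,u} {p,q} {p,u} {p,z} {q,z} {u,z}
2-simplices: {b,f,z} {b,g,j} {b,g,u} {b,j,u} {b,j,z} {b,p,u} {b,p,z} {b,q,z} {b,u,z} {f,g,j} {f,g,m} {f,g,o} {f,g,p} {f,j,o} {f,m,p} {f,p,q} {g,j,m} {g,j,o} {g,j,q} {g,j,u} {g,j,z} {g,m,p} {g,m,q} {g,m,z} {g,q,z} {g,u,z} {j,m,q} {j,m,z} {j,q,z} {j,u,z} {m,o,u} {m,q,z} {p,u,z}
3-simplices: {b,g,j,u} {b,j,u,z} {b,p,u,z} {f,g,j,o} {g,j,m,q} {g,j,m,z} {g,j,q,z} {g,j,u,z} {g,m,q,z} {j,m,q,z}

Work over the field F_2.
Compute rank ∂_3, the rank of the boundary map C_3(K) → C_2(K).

n_0=10 n_1=38 n_2=33 n_3=10  [Z2]
∂1: piv[bf,bg,bj,bo,bp,bq,bu,bz,fm] rk=9  ker:fg,fj,fo,fp,fq,fz,gj,gm,go,gp,gq,gu,gz,jm,jo,jq,ju,jz,mo,mp,mq,mu,mz,ou,pq,pu,pz,qz,uz
∂2: piv[bfz,bgj,bgu,bju,bjz,bpu,bpz,bqz,buz,fgj,fgm,fgo,fgp,fjo,fmp,fpq,gjm,gjq,gjz,gmq,gmz,gqz,mou] rk=23  ker:gjo,gju,gmp,guz,jmq,jmz,jqz,juz,mqz,puz
∂3: piv[bgju,bjuz,bpuz,fgjo,gjmq,gjmz,gjqz,gjuz,gmqz] rk=9  ker:jmqz
rk∂_3=9

rank∂_3=9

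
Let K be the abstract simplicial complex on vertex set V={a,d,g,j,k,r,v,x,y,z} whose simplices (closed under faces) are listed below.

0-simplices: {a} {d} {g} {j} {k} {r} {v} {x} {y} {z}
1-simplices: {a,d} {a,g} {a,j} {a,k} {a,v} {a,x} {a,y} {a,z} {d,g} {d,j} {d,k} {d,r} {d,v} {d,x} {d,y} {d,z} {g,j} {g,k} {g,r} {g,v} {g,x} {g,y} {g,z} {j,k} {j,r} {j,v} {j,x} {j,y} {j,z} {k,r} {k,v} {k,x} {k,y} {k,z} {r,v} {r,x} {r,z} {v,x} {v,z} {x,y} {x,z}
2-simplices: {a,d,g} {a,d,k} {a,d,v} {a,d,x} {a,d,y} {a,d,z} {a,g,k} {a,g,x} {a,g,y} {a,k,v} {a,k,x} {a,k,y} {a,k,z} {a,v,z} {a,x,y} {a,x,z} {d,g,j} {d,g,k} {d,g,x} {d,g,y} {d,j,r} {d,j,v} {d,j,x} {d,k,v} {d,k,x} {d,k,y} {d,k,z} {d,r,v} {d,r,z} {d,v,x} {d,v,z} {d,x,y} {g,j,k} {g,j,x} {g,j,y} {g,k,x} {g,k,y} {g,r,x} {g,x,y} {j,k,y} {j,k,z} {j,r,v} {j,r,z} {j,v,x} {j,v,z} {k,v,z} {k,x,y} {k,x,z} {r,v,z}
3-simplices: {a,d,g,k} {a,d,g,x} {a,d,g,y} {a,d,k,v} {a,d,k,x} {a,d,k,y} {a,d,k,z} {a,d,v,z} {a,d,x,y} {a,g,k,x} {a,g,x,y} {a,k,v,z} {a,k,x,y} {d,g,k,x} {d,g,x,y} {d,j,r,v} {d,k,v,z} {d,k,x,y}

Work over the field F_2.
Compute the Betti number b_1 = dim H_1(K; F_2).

b_1=5

n_0=10 n_1=41 n_2=49 n_3=18  [Z2]
∂1: piv[ad,ag,aj,ak,av,ax,ay,az,dr] rk=9  ker:dg,dj,dk,dv,dx,dy,dz,gj,gk,gr,gv,gx,gy,gz,jk,jr,jv,jx,jy,jz,kr,kv,kx,ky,kz,rv,rx,rz,vx,vz,xy,xz
∂2: piv[adg,adk,adv,adx,ady,adz,agk,agx,agy,akv,akx,aky,akz,avz,axy,axz,dgj,djr,djv,djx,drv,drz,dvx,gjk,gjy,grx,jkz] rk=27  ker:dgk,dgx,dgy,dkv,dkx,dky,dkz,dvz,dxy,gjx,gkx,gky,gxy,jky,jrv,jrz,jvx,jvz,kvz,kxy,kxz,rvz
∂3: piv[adgk,adgx,adgy,adkv,adkx,adky,adkz,advz,adxy,agkx,agxy,akvz,akxy,djrv] rk=14  ker:dgkx,dgxy,dkvz,dkxy
b_1=(41−9)−27=5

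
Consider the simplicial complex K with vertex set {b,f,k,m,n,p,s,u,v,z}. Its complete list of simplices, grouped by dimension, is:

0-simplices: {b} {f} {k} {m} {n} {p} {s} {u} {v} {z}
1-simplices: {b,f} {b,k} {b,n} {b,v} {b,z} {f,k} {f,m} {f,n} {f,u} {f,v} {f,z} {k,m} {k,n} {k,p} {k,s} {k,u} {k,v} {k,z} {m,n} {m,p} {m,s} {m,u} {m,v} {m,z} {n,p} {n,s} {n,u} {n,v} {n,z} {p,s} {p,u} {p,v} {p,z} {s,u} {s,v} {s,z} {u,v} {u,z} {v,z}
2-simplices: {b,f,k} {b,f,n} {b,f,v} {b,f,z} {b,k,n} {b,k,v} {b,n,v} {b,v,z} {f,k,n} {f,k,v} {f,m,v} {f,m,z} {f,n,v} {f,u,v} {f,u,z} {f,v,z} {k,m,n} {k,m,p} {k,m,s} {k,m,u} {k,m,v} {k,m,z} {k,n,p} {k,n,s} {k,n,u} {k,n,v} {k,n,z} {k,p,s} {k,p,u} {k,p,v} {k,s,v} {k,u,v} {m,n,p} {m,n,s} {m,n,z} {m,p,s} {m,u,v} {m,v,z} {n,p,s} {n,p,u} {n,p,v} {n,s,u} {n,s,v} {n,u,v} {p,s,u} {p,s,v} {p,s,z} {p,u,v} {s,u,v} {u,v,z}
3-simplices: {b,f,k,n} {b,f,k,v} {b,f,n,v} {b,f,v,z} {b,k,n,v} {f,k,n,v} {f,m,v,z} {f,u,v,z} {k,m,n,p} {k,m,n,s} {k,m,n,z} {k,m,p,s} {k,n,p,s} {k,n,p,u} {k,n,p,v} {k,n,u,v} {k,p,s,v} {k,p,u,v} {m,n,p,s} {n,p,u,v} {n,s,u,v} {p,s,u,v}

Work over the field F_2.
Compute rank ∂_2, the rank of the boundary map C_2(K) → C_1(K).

n_0=10 n_1=39 n_2=50 n_3=22  [Z2]
∂1: piv[bf,bk,bn,bv,bz,fm,fu,kp,ks] rk=9  ker:fk,fn,fv,fz,km,kn,ku,kv,kz,mn,mp,ms,mu,mv,mz,np,ns,nu,nv,nz,ps,pu,pv,pz,su,sv,sz,uv,uz,vz
∂2: piv[bfk,bfn,bfv,bfz,bkn,bkv,bnv,bvz,fmv,fmz,fuv,fuz,kmn,kmp,kms,kmu,kmv,kmz,knp,kns,knu,knz,kps,kpu,kpv,ksv,kuv,nsu,psz] rk=29  ker:fkn,fkv,fnv,fvz,knv,mnp,mns,mnz,mps,muv,mvz,nps,npu,npv,nsv,nuv,psu,psv,puv,suv,uvz
∂3: piv[bfkn,bfkv,bfnv,bfvz,bknv,fmvz,fuvz,kmnp,kmns,kmnz,kmps,knps,knpu,knpv,knuv,kpsv,kpuv,nsuv,psuv] rk=19  ker:fknv,mnps,npuv
rk∂_2=29

rank∂_2=29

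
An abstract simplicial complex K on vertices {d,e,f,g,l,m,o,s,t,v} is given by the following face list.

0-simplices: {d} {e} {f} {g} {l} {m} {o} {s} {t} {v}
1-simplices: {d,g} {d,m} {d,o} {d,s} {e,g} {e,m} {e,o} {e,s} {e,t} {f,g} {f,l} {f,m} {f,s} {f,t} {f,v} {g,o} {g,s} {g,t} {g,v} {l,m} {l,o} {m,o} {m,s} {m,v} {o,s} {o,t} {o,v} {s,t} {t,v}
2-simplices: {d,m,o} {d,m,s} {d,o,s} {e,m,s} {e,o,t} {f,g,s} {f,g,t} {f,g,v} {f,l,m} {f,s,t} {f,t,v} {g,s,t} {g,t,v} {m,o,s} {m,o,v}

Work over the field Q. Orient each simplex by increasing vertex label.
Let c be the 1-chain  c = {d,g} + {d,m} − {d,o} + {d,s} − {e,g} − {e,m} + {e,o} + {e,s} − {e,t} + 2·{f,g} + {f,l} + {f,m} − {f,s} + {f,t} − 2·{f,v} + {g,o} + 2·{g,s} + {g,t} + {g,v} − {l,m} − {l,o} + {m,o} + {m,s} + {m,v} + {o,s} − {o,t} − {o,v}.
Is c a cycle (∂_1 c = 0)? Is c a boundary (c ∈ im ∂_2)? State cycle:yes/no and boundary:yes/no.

cycle:no boundary:no

n_0=10 n_1=29 n_2=15  [Q]
∂1: piv[dg,dm,do,ds,eg,et,fg,fl,fv] rk=9  ker:em,eo,es,fm,fs,ft,go,gs,gt,gv,lm,lo,mo,ms,mv,os,ot,ov,st,tv
∂2: piv[dmo,dms,dos,ems,eot,fgs,fgt,fgv,flm,fst,ftv,mov] rk=12  ker:gst,gtv,mos
∂1c = −2·{d} + {e} − 2·{f} − 3·{g} + 3·{l} − 3·{m} + 2·{o} + 5·{s} − {v}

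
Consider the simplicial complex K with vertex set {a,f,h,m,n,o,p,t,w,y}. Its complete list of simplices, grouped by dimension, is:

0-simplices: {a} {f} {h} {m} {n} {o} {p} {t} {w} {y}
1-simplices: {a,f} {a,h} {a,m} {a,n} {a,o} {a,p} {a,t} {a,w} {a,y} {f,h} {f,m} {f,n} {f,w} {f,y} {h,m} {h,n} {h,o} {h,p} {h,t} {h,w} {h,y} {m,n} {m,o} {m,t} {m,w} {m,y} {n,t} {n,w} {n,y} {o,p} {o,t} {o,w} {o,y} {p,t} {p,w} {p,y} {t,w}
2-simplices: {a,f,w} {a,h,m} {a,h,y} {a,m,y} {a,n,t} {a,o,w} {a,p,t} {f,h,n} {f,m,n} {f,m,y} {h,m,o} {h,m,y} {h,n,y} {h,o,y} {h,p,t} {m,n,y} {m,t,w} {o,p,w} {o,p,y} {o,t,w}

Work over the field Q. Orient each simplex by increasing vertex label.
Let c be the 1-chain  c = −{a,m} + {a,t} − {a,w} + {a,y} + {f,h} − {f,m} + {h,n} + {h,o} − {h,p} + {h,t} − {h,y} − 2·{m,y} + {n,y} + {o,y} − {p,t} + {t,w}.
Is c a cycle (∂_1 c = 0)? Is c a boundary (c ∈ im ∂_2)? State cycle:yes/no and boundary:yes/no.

n_0=10 n_1=37 n_2=20  [Q]
∂1: piv[af,ah,am,an,ao,ap,at,aw,ay] rk=9  ker:fh,fm,fn,fw,fy,hm,hn,ho,hp,ht,hw,hy,mn,mo,mt,mw,my,nt,nw,ny,op,ot,ow,oy,pt,pw,py,tw
∂2: piv[afw,ahm,ahy,amy,ant,aow,apt,fhn,fmn,fmy,hmo,hny,hoy,hpt,mny,mtw,opw,opy,otw] rk=19  ker:hmy
∂1c = 0
c vs im∂2: residual ≠ 0 ⇒ not boundary

cycle:yes boundary:no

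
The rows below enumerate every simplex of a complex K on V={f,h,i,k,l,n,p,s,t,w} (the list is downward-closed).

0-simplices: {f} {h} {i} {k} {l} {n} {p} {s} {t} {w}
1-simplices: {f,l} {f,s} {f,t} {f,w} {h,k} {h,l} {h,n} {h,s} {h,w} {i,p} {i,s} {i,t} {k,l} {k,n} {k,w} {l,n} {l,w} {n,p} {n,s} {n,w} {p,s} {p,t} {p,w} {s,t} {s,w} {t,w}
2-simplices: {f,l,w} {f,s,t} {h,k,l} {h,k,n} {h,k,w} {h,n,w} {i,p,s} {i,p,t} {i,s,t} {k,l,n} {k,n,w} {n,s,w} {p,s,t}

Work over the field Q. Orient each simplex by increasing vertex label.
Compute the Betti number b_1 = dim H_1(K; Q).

n_0=10 n_1=26 n_2=13  [Q]
∂1: piv[fl,fs,ft,fw,hk,hl,hn,ip,is] rk=9  ker:hs,hw,it,kl,kn,kw,ln,lw,np,ns,nw,ps,pt,pw,st,sw,tw
∂2: piv[flw,fst,hkl,hkn,hkw,hnw,ips,ipt,ist,kln,nsw] rk=11  ker:knw,pst
b_1=(26−9)−11=6

b_1=6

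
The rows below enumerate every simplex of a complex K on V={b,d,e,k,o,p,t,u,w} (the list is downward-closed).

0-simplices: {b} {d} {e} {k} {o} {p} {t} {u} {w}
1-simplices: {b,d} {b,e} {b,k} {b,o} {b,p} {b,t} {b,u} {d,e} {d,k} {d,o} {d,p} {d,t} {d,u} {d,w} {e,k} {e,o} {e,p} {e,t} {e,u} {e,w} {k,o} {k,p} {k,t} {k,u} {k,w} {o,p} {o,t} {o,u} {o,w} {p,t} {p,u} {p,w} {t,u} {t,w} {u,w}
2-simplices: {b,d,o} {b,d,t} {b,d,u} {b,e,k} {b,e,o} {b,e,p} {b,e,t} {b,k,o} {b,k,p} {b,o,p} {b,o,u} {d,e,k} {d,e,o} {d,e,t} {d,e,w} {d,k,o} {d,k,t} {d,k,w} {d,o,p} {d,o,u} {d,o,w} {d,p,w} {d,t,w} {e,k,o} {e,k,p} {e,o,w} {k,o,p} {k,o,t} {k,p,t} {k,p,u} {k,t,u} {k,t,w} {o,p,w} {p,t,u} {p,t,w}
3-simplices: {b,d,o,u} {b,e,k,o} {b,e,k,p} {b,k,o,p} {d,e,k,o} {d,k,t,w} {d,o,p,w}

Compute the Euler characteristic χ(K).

χ(K)=2

n_0=9 n_1=35 n_2=35 n_3=7
χ=+9−35+35−7=2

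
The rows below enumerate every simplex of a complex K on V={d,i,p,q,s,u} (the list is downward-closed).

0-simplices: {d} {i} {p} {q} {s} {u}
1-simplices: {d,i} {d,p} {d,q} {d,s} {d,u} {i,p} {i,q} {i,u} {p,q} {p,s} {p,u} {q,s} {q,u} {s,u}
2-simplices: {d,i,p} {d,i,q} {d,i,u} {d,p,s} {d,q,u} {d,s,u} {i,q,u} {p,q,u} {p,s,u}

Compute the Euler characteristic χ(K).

n_0=6 n_1=14 n_2=9
χ=+6−14+9=1

χ(K)=1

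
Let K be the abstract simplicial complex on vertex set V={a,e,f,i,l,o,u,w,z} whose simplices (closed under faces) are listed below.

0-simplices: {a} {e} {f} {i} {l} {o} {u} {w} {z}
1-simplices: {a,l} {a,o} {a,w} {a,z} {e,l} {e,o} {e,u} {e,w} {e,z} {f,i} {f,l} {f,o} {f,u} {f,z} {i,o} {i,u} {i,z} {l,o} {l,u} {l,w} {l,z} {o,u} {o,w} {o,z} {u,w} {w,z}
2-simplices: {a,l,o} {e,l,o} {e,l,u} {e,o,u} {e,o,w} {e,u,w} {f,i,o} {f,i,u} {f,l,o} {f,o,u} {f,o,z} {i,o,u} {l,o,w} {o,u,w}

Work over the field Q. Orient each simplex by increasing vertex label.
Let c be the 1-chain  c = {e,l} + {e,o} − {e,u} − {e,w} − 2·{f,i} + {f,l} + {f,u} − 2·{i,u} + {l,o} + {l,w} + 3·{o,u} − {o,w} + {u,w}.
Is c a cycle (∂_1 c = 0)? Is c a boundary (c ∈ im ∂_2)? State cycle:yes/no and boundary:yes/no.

n_0=9 n_1=26 n_2=14  [Q]
∂1: piv[al,ao,aw,az,el,eu,fi,fl] rk=8  ker:eo,ew,ez,fo,fu,fz,io,iu,iz,lo,lu,lw,lz,ou,ow,oz,uw,wz
∂2: piv[alo,elo,elu,eou,eow,euw,fio,fiu,flo,fou,foz,low] rk=12  ker:iou,ouw
∂1c = 0
c vs im∂2: reduces to 0 ⇒ boundary

cycle:yes boundary:yes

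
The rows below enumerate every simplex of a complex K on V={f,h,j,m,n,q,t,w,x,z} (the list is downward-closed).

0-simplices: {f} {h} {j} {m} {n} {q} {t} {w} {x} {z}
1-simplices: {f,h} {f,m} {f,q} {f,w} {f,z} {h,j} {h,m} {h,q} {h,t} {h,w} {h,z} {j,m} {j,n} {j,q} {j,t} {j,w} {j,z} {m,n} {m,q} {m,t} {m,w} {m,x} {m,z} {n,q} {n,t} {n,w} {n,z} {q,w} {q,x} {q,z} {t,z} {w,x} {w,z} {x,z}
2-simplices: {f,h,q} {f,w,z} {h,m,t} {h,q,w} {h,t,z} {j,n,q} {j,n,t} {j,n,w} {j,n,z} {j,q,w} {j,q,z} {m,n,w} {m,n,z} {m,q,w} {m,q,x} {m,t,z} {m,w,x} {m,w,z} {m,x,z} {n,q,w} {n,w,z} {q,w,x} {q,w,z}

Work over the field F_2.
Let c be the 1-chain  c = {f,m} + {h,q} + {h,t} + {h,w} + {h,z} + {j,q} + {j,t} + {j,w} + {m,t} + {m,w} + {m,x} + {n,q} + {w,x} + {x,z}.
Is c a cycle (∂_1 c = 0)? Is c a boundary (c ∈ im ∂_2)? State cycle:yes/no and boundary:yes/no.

n_0=10 n_1=34 n_2=23  [Z2]
∂1: piv[fh,fm,fq,fw,fz,hj,ht,jn,mx] rk=9  ker:hm,hq,hw,hz,jm,jq,jt,jw,jz,mn,mq,mt,mw,mz,nq,nt,nw,nz,qw,qx,qz,tz,wx,wz,xz
∂2: piv[fhq,fwz,hmt,hqw,htz,jnq,jnt,jnw,jnz,jqw,jqz,mnw,mnz,mqw,mqx,mtz,mwx,mwz,mxz] rk=19  ker:nqw,nwz,qwx,qwz
∂1c = {f} + {j} + {n} + {q} + {t} + {x}

cycle:no boundary:no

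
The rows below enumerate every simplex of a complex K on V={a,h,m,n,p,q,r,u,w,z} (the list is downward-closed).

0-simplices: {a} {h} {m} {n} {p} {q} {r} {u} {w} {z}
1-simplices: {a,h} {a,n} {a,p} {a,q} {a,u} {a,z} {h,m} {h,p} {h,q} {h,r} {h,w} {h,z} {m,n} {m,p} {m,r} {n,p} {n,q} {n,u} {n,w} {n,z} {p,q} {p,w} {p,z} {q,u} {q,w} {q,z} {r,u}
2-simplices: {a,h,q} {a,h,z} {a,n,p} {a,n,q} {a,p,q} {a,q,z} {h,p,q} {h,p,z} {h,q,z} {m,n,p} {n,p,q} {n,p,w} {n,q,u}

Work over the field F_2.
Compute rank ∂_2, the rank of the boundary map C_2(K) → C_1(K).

n_0=10 n_1=27 n_2=13  [Z2]
∂1: piv[ah,an,ap,aq,au,az,hm,hr,hw] rk=9  ker:hp,hq,hz,mn,mp,mr,np,nq,nu,nw,nz,pq,pw,pz,qu,qw,qz,ru
∂2: piv[ahq,ahz,anp,anq,apq,aqz,hpq,hpz,mnp,npw,nqu] rk=11  ker:hqz,npq
rk∂_2=11

rank∂_2=11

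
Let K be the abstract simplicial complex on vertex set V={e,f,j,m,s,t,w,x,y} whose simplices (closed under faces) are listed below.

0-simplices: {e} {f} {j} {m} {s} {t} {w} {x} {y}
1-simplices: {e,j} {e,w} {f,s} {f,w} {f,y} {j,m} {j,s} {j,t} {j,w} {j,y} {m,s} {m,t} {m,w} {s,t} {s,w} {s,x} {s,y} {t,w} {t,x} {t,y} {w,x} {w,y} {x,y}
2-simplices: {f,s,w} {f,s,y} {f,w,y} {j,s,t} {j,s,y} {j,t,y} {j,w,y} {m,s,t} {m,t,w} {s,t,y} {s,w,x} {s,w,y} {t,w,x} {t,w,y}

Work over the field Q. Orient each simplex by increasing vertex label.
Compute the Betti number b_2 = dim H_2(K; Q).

b_2=2

n_0=9 n_1=23 n_2=14  [Q]
∂1: piv[ej,ew,fs,fw,fy,jm,jt,sx] rk=8  ker:js,jw,jy,ms,mt,mw,st,sw,sy,tw,tx,ty,wx,wy,xy
∂2: piv[fsw,fsy,fwy,jst,jsy,jty,jwy,mst,mtw,swx,twx,twy] rk=12  ker:sty,swy
b_2=(14−12)−0=2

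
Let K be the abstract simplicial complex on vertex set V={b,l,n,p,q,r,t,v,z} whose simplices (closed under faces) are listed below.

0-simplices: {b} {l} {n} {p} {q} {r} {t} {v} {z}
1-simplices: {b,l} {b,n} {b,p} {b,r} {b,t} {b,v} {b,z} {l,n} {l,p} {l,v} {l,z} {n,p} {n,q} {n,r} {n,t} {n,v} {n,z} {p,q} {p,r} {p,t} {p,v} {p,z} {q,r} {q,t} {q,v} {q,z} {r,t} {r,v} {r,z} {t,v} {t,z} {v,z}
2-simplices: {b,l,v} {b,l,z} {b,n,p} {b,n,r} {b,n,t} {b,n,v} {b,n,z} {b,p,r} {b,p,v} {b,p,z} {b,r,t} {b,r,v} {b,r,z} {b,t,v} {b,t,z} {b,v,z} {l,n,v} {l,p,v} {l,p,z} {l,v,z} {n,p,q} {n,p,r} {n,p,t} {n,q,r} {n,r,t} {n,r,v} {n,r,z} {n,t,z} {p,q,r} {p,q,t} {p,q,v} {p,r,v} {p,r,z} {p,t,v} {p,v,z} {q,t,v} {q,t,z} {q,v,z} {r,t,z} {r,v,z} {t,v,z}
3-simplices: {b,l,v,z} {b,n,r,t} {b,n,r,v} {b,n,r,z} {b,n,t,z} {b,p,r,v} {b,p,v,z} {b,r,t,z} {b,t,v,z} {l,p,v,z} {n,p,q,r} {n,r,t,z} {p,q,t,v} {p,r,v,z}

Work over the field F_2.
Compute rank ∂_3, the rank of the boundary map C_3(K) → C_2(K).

rank∂_3=13

n_0=9 n_1=32 n_2=41 n_3=14  [Z2]
∂1: piv[bl,bn,bp,br,bt,bv,bz,nq] rk=8  ker:ln,lp,lv,lz,np,nr,nt,nv,nz,pq,pr,pt,pv,pz,qr,qt,qv,qz,rt,rv,rz,tv,tz,vz
∂2: piv[blv,blz,bnp,bnr,bnt,bnv,bnz,bpr,bpv,bpz,brt,brv,brz,btv,btz,bvz,lnv,lpv,npq,npt,nqr,pqt,pqv,qtz] rk=24  ker:lpz,lvz,npr,nrt,nrv,nrz,ntz,pqr,prv,prz,ptv,pvz,qtv,qvz,rtz,rvz,tvz
∂3: piv[blvz,bnrt,bnrv,bnrz,bntz,bprv,bpvz,brtz,btvz,lpvz,npqr,pqtv,prvz] rk=13  ker:nrtz
rk∂_3=13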